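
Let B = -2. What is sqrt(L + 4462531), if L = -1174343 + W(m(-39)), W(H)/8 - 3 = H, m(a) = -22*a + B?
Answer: 2*sqrt(823765) ≈ 1815.2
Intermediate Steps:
m(a) = -2 - 22*a (m(a) = -22*a - 2 = -2 - 22*a)
W(H) = 24 + 8*H
L = -1167471 (L = -1174343 + (24 + 8*(-2 - 22*(-39))) = -1174343 + (24 + 8*(-2 + 858)) = -1174343 + (24 + 8*856) = -1174343 + (24 + 6848) = -1174343 + 6872 = -1167471)
sqrt(L + 4462531) = sqrt(-1167471 + 4462531) = sqrt(3295060) = 2*sqrt(823765)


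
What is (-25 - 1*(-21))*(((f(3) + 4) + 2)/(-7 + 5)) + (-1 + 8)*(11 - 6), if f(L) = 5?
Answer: 57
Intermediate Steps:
(-25 - 1*(-21))*(((f(3) + 4) + 2)/(-7 + 5)) + (-1 + 8)*(11 - 6) = (-25 - 1*(-21))*(((5 + 4) + 2)/(-7 + 5)) + (-1 + 8)*(11 - 6) = (-25 + 21)*((9 + 2)/(-2)) + 7*5 = -44*(-1)/2 + 35 = -4*(-11/2) + 35 = 22 + 35 = 57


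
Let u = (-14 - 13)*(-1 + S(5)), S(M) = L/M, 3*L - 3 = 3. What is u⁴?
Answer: 43046721/625 ≈ 68875.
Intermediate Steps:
L = 2 (L = 1 + (⅓)*3 = 1 + 1 = 2)
S(M) = 2/M
u = 81/5 (u = (-14 - 13)*(-1 + 2/5) = -27*(-1 + 2*(⅕)) = -27*(-1 + ⅖) = -27*(-⅗) = 81/5 ≈ 16.200)
u⁴ = (81/5)⁴ = 43046721/625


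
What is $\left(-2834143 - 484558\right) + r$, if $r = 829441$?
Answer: $-2489260$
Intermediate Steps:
$\left(-2834143 - 484558\right) + r = \left(-2834143 - 484558\right) + 829441 = -3318701 + 829441 = -2489260$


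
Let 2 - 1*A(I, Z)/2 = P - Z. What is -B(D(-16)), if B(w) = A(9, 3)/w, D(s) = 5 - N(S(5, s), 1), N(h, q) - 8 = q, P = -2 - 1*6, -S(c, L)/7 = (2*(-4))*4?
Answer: 13/2 ≈ 6.5000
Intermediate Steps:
S(c, L) = 224 (S(c, L) = -7*2*(-4)*4 = -(-56)*4 = -7*(-32) = 224)
P = -8 (P = -2 - 6 = -8)
N(h, q) = 8 + q
A(I, Z) = 20 + 2*Z (A(I, Z) = 4 - 2*(-8 - Z) = 4 + (16 + 2*Z) = 20 + 2*Z)
D(s) = -4 (D(s) = 5 - (8 + 1) = 5 - 1*9 = 5 - 9 = -4)
B(w) = 26/w (B(w) = (20 + 2*3)/w = (20 + 6)/w = 26/w)
-B(D(-16)) = -26/(-4) = -26*(-1)/4 = -1*(-13/2) = 13/2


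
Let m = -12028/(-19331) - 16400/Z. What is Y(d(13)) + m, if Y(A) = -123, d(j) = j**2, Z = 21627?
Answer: -51479697895/418071537 ≈ -123.14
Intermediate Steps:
m = -56898844/418071537 (m = -12028/(-19331) - 16400/21627 = -12028*(-1/19331) - 16400*1/21627 = 12028/19331 - 16400/21627 = -56898844/418071537 ≈ -0.13610)
Y(d(13)) + m = -123 - 56898844/418071537 = -51479697895/418071537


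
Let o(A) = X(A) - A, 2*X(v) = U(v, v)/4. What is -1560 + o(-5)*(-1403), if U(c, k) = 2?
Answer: -35703/4 ≈ -8925.8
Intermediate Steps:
X(v) = ¼ (X(v) = (2/4)/2 = (2*(¼))/2 = (½)*(½) = ¼)
o(A) = ¼ - A
-1560 + o(-5)*(-1403) = -1560 + (¼ - 1*(-5))*(-1403) = -1560 + (¼ + 5)*(-1403) = -1560 + (21/4)*(-1403) = -1560 - 29463/4 = -35703/4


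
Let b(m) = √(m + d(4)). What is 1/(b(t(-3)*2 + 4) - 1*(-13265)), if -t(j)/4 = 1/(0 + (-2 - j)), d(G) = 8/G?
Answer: 13265/175960227 - I*√2/175960227 ≈ 7.5386e-5 - 8.0371e-9*I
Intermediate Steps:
t(j) = -4/(-2 - j) (t(j) = -4/(0 + (-2 - j)) = -4/(-2 - j))
b(m) = √(2 + m) (b(m) = √(m + 8/4) = √(m + 8*(¼)) = √(m + 2) = √(2 + m))
1/(b(t(-3)*2 + 4) - 1*(-13265)) = 1/(√(2 + ((4/(2 - 3))*2 + 4)) - 1*(-13265)) = 1/(√(2 + ((4/(-1))*2 + 4)) + 13265) = 1/(√(2 + ((4*(-1))*2 + 4)) + 13265) = 1/(√(2 + (-4*2 + 4)) + 13265) = 1/(√(2 + (-8 + 4)) + 13265) = 1/(√(2 - 4) + 13265) = 1/(√(-2) + 13265) = 1/(I*√2 + 13265) = 1/(13265 + I*√2)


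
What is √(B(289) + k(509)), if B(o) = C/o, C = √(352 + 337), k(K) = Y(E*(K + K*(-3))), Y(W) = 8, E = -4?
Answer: √(2312 + √689)/17 ≈ 2.8444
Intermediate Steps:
k(K) = 8
C = √689 ≈ 26.249
B(o) = √689/o
√(B(289) + k(509)) = √(√689/289 + 8) = √(8 + √689/289)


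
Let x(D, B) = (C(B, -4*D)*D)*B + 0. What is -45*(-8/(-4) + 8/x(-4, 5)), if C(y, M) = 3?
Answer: -84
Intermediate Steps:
x(D, B) = 3*B*D (x(D, B) = (3*D)*B + 0 = 3*B*D + 0 = 3*B*D)
-45*(-8/(-4) + 8/x(-4, 5)) = -45*(-8/(-4) + 8/((3*5*(-4)))) = -45*(-8*(-¼) + 8/(-60)) = -45*(2 + 8*(-1/60)) = -45*(2 - 2/15) = -45*28/15 = -84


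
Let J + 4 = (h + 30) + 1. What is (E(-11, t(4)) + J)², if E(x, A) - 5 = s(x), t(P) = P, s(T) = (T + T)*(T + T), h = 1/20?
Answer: 106523041/400 ≈ 2.6631e+5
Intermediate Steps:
h = 1/20 ≈ 0.050000
s(T) = 4*T² (s(T) = (2*T)*(2*T) = 4*T²)
E(x, A) = 5 + 4*x²
J = 541/20 (J = -4 + ((1/20 + 30) + 1) = -4 + (601/20 + 1) = -4 + 621/20 = 541/20 ≈ 27.050)
(E(-11, t(4)) + J)² = ((5 + 4*(-11)²) + 541/20)² = ((5 + 4*121) + 541/20)² = ((5 + 484) + 541/20)² = (489 + 541/20)² = (10321/20)² = 106523041/400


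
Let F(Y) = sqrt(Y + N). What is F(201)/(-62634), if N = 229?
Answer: -sqrt(430)/62634 ≈ -0.00033107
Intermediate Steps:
F(Y) = sqrt(229 + Y) (F(Y) = sqrt(Y + 229) = sqrt(229 + Y))
F(201)/(-62634) = sqrt(229 + 201)/(-62634) = sqrt(430)*(-1/62634) = -sqrt(430)/62634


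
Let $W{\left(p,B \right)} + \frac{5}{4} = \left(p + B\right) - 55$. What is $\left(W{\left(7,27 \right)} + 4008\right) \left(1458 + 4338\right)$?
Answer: $23101407$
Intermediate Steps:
$W{\left(p,B \right)} = - \frac{225}{4} + B + p$ ($W{\left(p,B \right)} = - \frac{5}{4} - \left(55 - B - p\right) = - \frac{5}{4} + \left(-55 + B + p\right) = - \frac{225}{4} + B + p$)
$\left(W{\left(7,27 \right)} + 4008\right) \left(1458 + 4338\right) = \left(\left(- \frac{225}{4} + 27 + 7\right) + 4008\right) \left(1458 + 4338\right) = \left(- \frac{89}{4} + 4008\right) 5796 = \frac{15943}{4} \cdot 5796 = 23101407$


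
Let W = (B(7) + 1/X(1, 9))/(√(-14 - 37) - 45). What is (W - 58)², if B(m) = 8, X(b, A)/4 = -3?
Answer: (43729680*√51 + 962197009*I)/(864*(15*√51 + 329*I)) ≈ 3383.9 + 3.1684*I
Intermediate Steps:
X(b, A) = -12 (X(b, A) = 4*(-3) = -12)
W = 95/(12*(-45 + I*√51)) (W = (8 + 1/(-12))/(√(-14 - 37) - 45) = (8 - 1/12)/(√(-51) - 45) = 95/(12*(I*√51 - 45)) = 95/(12*(-45 + I*√51)) ≈ -0.1716 - 0.027233*I)
(W - 58)² = ((-475/2768 - 95*I*√51/24912) - 58)² = (-161019/2768 - 95*I*√51/24912)²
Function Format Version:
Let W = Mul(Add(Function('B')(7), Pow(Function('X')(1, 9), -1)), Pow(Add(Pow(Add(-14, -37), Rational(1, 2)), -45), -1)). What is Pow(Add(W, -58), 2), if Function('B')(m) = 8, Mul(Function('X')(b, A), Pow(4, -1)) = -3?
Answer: Mul(Rational(1, 864), Pow(Add(Mul(15, Pow(51, Rational(1, 2))), Mul(329, I)), -1), Add(Mul(43729680, Pow(51, Rational(1, 2))), Mul(962197009, I))) ≈ Add(3383.9, Mul(3.1684, I))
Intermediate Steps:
Function('X')(b, A) = -12 (Function('X')(b, A) = Mul(4, -3) = -12)
W = Mul(Rational(95, 12), Pow(Add(-45, Mul(I, Pow(51, Rational(1, 2)))), -1)) (W = Mul(Add(8, Pow(-12, -1)), Pow(Add(Pow(Add(-14, -37), Rational(1, 2)), -45), -1)) = Mul(Add(8, Rational(-1, 12)), Pow(Add(Pow(-51, Rational(1, 2)), -45), -1)) = Mul(Rational(95, 12), Pow(Add(Mul(I, Pow(51, Rational(1, 2))), -45), -1)) = Mul(Rational(95, 12), Pow(Add(-45, Mul(I, Pow(51, Rational(1, 2)))), -1)) ≈ Add(-0.17160, Mul(-0.027233, I)))
Pow(Add(W, -58), 2) = Pow(Add(Add(Rational(-475, 2768), Mul(Rational(-95, 24912), I, Pow(51, Rational(1, 2)))), -58), 2) = Pow(Add(Rational(-161019, 2768), Mul(Rational(-95, 24912), I, Pow(51, Rational(1, 2)))), 2)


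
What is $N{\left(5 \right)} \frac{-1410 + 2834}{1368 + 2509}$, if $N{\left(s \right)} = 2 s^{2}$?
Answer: $\frac{71200}{3877} \approx 18.365$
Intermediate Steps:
$N{\left(5 \right)} \frac{-1410 + 2834}{1368 + 2509} = 2 \cdot 5^{2} \frac{-1410 + 2834}{1368 + 2509} = 2 \cdot 25 \cdot \frac{1424}{3877} = 50 \cdot 1424 \cdot \frac{1}{3877} = 50 \cdot \frac{1424}{3877} = \frac{71200}{3877}$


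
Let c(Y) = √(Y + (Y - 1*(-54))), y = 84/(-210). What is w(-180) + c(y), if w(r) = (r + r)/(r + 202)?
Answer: -180/11 + √1330/5 ≈ -9.0698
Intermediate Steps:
y = -⅖ (y = 84*(-1/210) = -⅖ ≈ -0.40000)
w(r) = 2*r/(202 + r) (w(r) = (2*r)/(202 + r) = 2*r/(202 + r))
c(Y) = √(54 + 2*Y) (c(Y) = √(Y + (Y + 54)) = √(Y + (54 + Y)) = √(54 + 2*Y))
w(-180) + c(y) = 2*(-180)/(202 - 180) + √(54 + 2*(-⅖)) = 2*(-180)/22 + √(54 - ⅘) = 2*(-180)*(1/22) + √(266/5) = -180/11 + √1330/5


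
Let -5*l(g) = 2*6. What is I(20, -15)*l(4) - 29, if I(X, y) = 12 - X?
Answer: -49/5 ≈ -9.8000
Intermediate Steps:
l(g) = -12/5 (l(g) = -2*6/5 = -⅕*12 = -12/5)
I(20, -15)*l(4) - 29 = (12 - 1*20)*(-12/5) - 29 = (12 - 20)*(-12/5) - 29 = -8*(-12/5) - 29 = 96/5 - 29 = -49/5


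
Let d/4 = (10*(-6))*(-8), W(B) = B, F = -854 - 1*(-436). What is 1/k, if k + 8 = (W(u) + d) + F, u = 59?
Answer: 1/1553 ≈ 0.00064391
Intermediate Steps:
F = -418 (F = -854 + 436 = -418)
d = 1920 (d = 4*((10*(-6))*(-8)) = 4*(-60*(-8)) = 4*480 = 1920)
k = 1553 (k = -8 + ((59 + 1920) - 418) = -8 + (1979 - 418) = -8 + 1561 = 1553)
1/k = 1/1553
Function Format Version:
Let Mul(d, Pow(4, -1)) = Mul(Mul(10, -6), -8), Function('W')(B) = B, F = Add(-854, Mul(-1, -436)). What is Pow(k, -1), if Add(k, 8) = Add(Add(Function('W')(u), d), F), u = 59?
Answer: Rational(1, 1553) ≈ 0.00064391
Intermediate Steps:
F = -418 (F = Add(-854, 436) = -418)
d = 1920 (d = Mul(4, Mul(Mul(10, -6), -8)) = Mul(4, Mul(-60, -8)) = Mul(4, 480) = 1920)
k = 1553 (k = Add(-8, Add(Add(59, 1920), -418)) = Add(-8, Add(1979, -418)) = Add(-8, 1561) = 1553)
Pow(k, -1) = Pow(1553, -1) = Rational(1, 1553)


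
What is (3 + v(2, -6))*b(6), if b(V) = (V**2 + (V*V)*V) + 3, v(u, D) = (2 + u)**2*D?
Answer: -23715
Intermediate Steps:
v(u, D) = D*(2 + u)**2
b(V) = 3 + V**2 + V**3 (b(V) = (V**2 + V**2*V) + 3 = (V**2 + V**3) + 3 = 3 + V**2 + V**3)
(3 + v(2, -6))*b(6) = (3 - 6*(2 + 2)**2)*(3 + 6**2 + 6**3) = (3 - 6*4**2)*(3 + 36 + 216) = (3 - 6*16)*255 = (3 - 96)*255 = -93*255 = -23715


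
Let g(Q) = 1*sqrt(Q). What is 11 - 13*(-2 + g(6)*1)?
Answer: 37 - 13*sqrt(6) ≈ 5.1566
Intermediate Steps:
g(Q) = sqrt(Q)
11 - 13*(-2 + g(6)*1) = 11 - 13*(-2 + sqrt(6)*1) = 11 - 13*(-2 + sqrt(6)) = 11 + (26 - 13*sqrt(6)) = 37 - 13*sqrt(6)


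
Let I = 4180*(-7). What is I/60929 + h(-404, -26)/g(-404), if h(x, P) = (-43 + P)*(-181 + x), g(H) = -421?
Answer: -224701595/2331919 ≈ -96.359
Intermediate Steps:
h(x, P) = (-181 + x)*(-43 + P)
I = -29260
I/60929 + h(-404, -26)/g(-404) = -29260/60929 + (7783 - 181*(-26) - 43*(-404) - 26*(-404))/(-421) = -29260*1/60929 + (7783 + 4706 + 17372 + 10504)*(-1/421) = -2660/5539 + 40365*(-1/421) = -2660/5539 - 40365/421 = -224701595/2331919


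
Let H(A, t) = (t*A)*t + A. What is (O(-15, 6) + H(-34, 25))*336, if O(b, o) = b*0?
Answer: -7151424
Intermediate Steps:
O(b, o) = 0
H(A, t) = A + A*t² (H(A, t) = (A*t)*t + A = A*t² + A = A + A*t²)
(O(-15, 6) + H(-34, 25))*336 = (0 - 34*(1 + 25²))*336 = (0 - 34*(1 + 625))*336 = (0 - 34*626)*336 = (0 - 21284)*336 = -21284*336 = -7151424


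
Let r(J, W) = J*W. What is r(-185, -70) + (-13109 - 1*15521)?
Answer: -15680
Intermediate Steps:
r(-185, -70) + (-13109 - 1*15521) = -185*(-70) + (-13109 - 1*15521) = 12950 + (-13109 - 15521) = 12950 - 28630 = -15680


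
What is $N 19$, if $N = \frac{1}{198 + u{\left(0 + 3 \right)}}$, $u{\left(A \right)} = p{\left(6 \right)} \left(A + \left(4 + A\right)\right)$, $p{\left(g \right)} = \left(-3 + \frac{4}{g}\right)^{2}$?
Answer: $\frac{171}{2272} \approx 0.075264$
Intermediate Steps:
$u{\left(A \right)} = \frac{196}{9} + \frac{98 A}{9}$ ($u{\left(A \right)} = \frac{\left(-4 + 3 \cdot 6\right)^{2}}{36} \left(A + \left(4 + A\right)\right) = \frac{\left(-4 + 18\right)^{2}}{36} \left(4 + 2 A\right) = \frac{14^{2}}{36} \left(4 + 2 A\right) = \frac{1}{36} \cdot 196 \left(4 + 2 A\right) = \frac{49 \left(4 + 2 A\right)}{9} = \frac{196}{9} + \frac{98 A}{9}$)
$N = \frac{9}{2272}$ ($N = \frac{1}{198 + \left(\frac{196}{9} + \frac{98 \left(0 + 3\right)}{9}\right)} = \frac{1}{198 + \left(\frac{196}{9} + \frac{98}{9} \cdot 3\right)} = \frac{1}{198 + \left(\frac{196}{9} + \frac{98}{3}\right)} = \frac{1}{198 + \frac{490}{9}} = \frac{1}{\frac{2272}{9}} = \frac{9}{2272} \approx 0.0039613$)
$N 19 = \frac{9}{2272} \cdot 19 = \frac{171}{2272}$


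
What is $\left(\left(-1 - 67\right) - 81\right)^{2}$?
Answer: $22201$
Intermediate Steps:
$\left(\left(-1 - 67\right) - 81\right)^{2} = \left(-68 - 81\right)^{2} = \left(-149\right)^{2} = 22201$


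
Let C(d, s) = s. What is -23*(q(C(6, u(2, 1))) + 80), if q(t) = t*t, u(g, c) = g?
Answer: -1932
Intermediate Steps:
q(t) = t**2
-23*(q(C(6, u(2, 1))) + 80) = -23*(2**2 + 80) = -23*(4 + 80) = -23*84 = -1932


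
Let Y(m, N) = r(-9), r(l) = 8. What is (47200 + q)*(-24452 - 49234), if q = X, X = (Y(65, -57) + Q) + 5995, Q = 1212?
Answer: -4009623690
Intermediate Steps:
Y(m, N) = 8
X = 7215 (X = (8 + 1212) + 5995 = 1220 + 5995 = 7215)
q = 7215
(47200 + q)*(-24452 - 49234) = (47200 + 7215)*(-24452 - 49234) = 54415*(-73686) = -4009623690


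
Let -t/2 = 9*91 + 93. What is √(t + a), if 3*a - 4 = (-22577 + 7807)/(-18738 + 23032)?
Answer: I*√8407065869/2147 ≈ 42.706*I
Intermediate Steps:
a = 401/2147 (a = 4/3 + ((-22577 + 7807)/(-18738 + 23032))/3 = 4/3 + (-14770/4294)/3 = 4/3 + (-14770*1/4294)/3 = 4/3 + (⅓)*(-7385/2147) = 4/3 - 7385/6441 = 401/2147 ≈ 0.18677)
t = -1824 (t = -2*(9*91 + 93) = -2*(819 + 93) = -2*912 = -1824)
√(t + a) = √(-1824 + 401/2147) = √(-3915727/2147) = I*√8407065869/2147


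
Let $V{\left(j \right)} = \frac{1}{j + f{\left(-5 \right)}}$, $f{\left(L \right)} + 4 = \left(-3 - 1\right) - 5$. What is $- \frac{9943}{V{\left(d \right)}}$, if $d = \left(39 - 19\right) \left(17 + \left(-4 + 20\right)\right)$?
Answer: $-6433121$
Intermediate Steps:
$f{\left(L \right)} = -13$ ($f{\left(L \right)} = -4 - 9 = -13$)
$d = 660$ ($d = 20 \left(17 + 16\right) = 20 \cdot 33 = 660$)
$V{\left(j \right)} = \frac{1}{-13 + j}$ ($V{\left(j \right)} = \frac{1}{j - 13} = \frac{1}{-13 + j}$)
$- \frac{9943}{V{\left(d \right)}} = - \frac{9943}{\frac{1}{-13 + 660}} = - \frac{9943}{\frac{1}{647}} = - 9943 \frac{1}{\frac{1}{647}} = \left(-9943\right) 647 = -6433121$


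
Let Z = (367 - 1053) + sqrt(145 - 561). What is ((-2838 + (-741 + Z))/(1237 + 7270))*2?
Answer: -8530/8507 + 8*I*sqrt(26)/8507 ≈ -1.0027 + 0.0047951*I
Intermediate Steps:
Z = -686 + 4*I*sqrt(26) (Z = -686 + sqrt(-416) = -686 + 4*I*sqrt(26) ≈ -686.0 + 20.396*I)
((-2838 + (-741 + Z))/(1237 + 7270))*2 = ((-2838 + (-741 + (-686 + 4*I*sqrt(26))))/(1237 + 7270))*2 = ((-2838 + (-1427 + 4*I*sqrt(26)))/8507)*2 = ((-4265 + 4*I*sqrt(26))*(1/8507))*2 = (-4265/8507 + 4*I*sqrt(26)/8507)*2 = -8530/8507 + 8*I*sqrt(26)/8507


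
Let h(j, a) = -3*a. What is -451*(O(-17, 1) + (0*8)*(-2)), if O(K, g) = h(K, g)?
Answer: 1353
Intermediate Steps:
O(K, g) = -3*g
-451*(O(-17, 1) + (0*8)*(-2)) = -451*(-3*1 + (0*8)*(-2)) = -451*(-3 + 0*(-2)) = -451*(-3 + 0) = -451*(-3) = 1353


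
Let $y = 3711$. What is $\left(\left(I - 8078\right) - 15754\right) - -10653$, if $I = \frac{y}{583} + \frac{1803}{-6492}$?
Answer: $- \frac{16619104327}{1261612} \approx -13173.0$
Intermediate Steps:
$I = \frac{7680221}{1261612}$ ($I = \frac{3711}{583} + \frac{1803}{-6492} = 3711 \cdot \frac{1}{583} + 1803 \left(- \frac{1}{6492}\right) = \frac{3711}{583} - \frac{601}{2164} = \frac{7680221}{1261612} \approx 6.0876$)
$\left(\left(I - 8078\right) - 15754\right) - -10653 = \left(\left(\frac{7680221}{1261612} - 8078\right) - 15754\right) - -10653 = \left(- \frac{10183621515}{1261612} - 15754\right) + 10653 = - \frac{30059056963}{1261612} + 10653 = - \frac{16619104327}{1261612}$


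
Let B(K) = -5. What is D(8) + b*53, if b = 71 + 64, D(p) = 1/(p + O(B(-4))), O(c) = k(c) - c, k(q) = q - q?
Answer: 93016/13 ≈ 7155.1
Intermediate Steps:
k(q) = 0
O(c) = -c (O(c) = 0 - c = -c)
D(p) = 1/(5 + p) (D(p) = 1/(p - 1*(-5)) = 1/(p + 5) = 1/(5 + p))
b = 135
D(8) + b*53 = 1/(5 + 8) + 135*53 = 1/13 + 7155 = 93016/13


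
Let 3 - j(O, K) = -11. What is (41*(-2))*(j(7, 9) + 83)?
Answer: -7954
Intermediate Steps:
j(O, K) = 14 (j(O, K) = 3 - 1*(-11) = 3 + 11 = 14)
(41*(-2))*(j(7, 9) + 83) = (41*(-2))*(14 + 83) = -82*97 = -7954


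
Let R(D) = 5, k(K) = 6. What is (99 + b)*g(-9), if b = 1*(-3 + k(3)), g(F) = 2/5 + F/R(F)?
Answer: -714/5 ≈ -142.80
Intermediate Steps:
g(F) = ⅖ + F/5 (g(F) = 2/5 + F/5 = 2*(⅕) + F*(⅕) = ⅖ + F/5)
b = 3 (b = 1*(-3 + 6) = 1*3 = 3)
(99 + b)*g(-9) = (99 + 3)*(⅖ + (⅕)*(-9)) = 102*(⅖ - 9/5) = 102*(-7/5) = -714/5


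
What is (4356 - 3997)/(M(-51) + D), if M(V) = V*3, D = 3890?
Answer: 359/3737 ≈ 0.096066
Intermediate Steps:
M(V) = 3*V
(4356 - 3997)/(M(-51) + D) = (4356 - 3997)/(3*(-51) + 3890) = 359/(-153 + 3890) = 359/3737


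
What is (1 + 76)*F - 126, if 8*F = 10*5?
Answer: 1421/4 ≈ 355.25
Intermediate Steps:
F = 25/4 (F = (10*5)/8 = (⅛)*50 = 25/4 ≈ 6.2500)
(1 + 76)*F - 126 = (1 + 76)*(25/4) - 126 = 77*(25/4) - 126 = 1925/4 - 126 = 1421/4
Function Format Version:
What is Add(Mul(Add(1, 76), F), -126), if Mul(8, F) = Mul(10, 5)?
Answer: Rational(1421, 4) ≈ 355.25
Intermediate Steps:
F = Rational(25, 4) (F = Mul(Rational(1, 8), Mul(10, 5)) = Mul(Rational(1, 8), 50) = Rational(25, 4) ≈ 6.2500)
Add(Mul(Add(1, 76), F), -126) = Add(Mul(Add(1, 76), Rational(25, 4)), -126) = Add(Mul(77, Rational(25, 4)), -126) = Add(Rational(1925, 4), -126) = Rational(1421, 4)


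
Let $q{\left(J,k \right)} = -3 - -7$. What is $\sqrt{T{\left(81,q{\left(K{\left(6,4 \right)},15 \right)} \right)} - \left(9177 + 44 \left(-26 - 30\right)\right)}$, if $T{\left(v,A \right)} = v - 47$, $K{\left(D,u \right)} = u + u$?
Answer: $i \sqrt{6679} \approx 81.725 i$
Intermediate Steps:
$K{\left(D,u \right)} = 2 u$
$q{\left(J,k \right)} = 4$ ($q{\left(J,k \right)} = -3 + 7 = 4$)
$T{\left(v,A \right)} = -47 + v$
$\sqrt{T{\left(81,q{\left(K{\left(6,4 \right)},15 \right)} \right)} - \left(9177 + 44 \left(-26 - 30\right)\right)} = \sqrt{\left(-47 + 81\right) - \left(9177 + 44 \left(-26 - 30\right)\right)} = \sqrt{34 - 6713} = \sqrt{-6679} = i \sqrt{6679}$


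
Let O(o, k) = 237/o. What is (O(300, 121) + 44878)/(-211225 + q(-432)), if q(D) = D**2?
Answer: -4487879/2460100 ≈ -1.8243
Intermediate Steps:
(O(300, 121) + 44878)/(-211225 + q(-432)) = (237/300 + 44878)/(-211225 + (-432)**2) = (237*(1/300) + 44878)/(-211225 + 186624) = (79/100 + 44878)/(-24601) = (4487879/100)*(-1/24601) = -4487879/2460100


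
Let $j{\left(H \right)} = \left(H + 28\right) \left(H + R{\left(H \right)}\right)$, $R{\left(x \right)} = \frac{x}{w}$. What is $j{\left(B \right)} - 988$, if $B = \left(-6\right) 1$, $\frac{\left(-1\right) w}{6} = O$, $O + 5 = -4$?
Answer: $- \frac{10102}{9} \approx -1122.4$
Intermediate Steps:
$O = -9$ ($O = -5 - 4 = -9$)
$w = 54$ ($w = \left(-6\right) \left(-9\right) = 54$)
$B = -6$
$R{\left(x \right)} = \frac{x}{54}$
$j{\left(H \right)} = \frac{55 H \left(28 + H\right)}{54}$ ($j{\left(H \right)} = \left(H + 28\right) \left(H + \frac{H}{54}\right) = \left(28 + H\right) \frac{55 H}{54} = \frac{55 H \left(28 + H\right)}{54}$)
$j{\left(B \right)} - 988 = \frac{55}{54} \left(-6\right) \left(28 - 6\right) - 988 = \frac{55}{54} \left(-6\right) 22 - 988 = - \frac{1210}{9} - 988 = - \frac{10102}{9}$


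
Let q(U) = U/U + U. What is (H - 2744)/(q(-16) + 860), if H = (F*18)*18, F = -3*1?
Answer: -3716/845 ≈ -4.3976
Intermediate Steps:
F = -3
q(U) = 1 + U
H = -972 (H = -3*18*18 = -54*18 = -972)
(H - 2744)/(q(-16) + 860) = (-972 - 2744)/((1 - 16) + 860) = -3716/(-15 + 860) = -3716/845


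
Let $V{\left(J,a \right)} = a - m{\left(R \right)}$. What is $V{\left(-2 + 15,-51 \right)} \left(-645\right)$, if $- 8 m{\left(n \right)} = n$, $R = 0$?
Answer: $32895$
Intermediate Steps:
$m{\left(n \right)} = - \frac{n}{8}$
$V{\left(J,a \right)} = a$ ($V{\left(J,a \right)} = a - \left(- \frac{1}{8}\right) 0 = a - 0 = a + 0 = a$)
$V{\left(-2 + 15,-51 \right)} \left(-645\right) = \left(-51\right) \left(-645\right) = 32895$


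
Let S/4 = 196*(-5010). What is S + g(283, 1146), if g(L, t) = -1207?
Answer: -3929047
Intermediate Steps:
S = -3927840 (S = 4*(196*(-5010)) = 4*(-981960) = -3927840)
S + g(283, 1146) = -3927840 - 1207 = -3929047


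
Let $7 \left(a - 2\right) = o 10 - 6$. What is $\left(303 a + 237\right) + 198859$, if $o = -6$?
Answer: $\frac{1377916}{7} \approx 1.9685 \cdot 10^{5}$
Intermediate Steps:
$a = - \frac{52}{7}$ ($a = 2 + \frac{\left(-6\right) 10 - 6}{7} = 2 + \frac{-60 - 6}{7} = 2 + \frac{1}{7} \left(-66\right) = 2 - \frac{66}{7} = - \frac{52}{7} \approx -7.4286$)
$\left(303 a + 237\right) + 198859 = \left(303 \left(- \frac{52}{7}\right) + 237\right) + 198859 = \left(- \frac{15756}{7} + 237\right) + 198859 = - \frac{14097}{7} + 198859 = \frac{1377916}{7}$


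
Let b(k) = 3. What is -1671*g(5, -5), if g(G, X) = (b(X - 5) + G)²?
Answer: -106944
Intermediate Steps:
g(G, X) = (3 + G)²
-1671*g(5, -5) = -1671*(3 + 5)² = -1671*8² = -1671*64 = -106944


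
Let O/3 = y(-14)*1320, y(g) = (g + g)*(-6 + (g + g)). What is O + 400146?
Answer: 4170066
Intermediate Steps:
y(g) = 2*g*(-6 + 2*g) (y(g) = (2*g)*(-6 + 2*g) = 2*g*(-6 + 2*g))
O = 3769920 (O = 3*((4*(-14)*(-3 - 14))*1320) = 3*((4*(-14)*(-17))*1320) = 3*(952*1320) = 3*1256640 = 3769920)
O + 400146 = 3769920 + 400146 = 4170066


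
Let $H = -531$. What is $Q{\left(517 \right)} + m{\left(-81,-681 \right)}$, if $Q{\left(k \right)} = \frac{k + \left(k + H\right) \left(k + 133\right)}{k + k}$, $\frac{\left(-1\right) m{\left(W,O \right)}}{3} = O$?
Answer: $\frac{2103879}{1034} \approx 2034.7$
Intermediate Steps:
$m{\left(W,O \right)} = - 3 O$
$Q{\left(k \right)} = \frac{k + \left(-531 + k\right) \left(133 + k\right)}{2 k}$ ($Q{\left(k \right)} = \frac{k + \left(k - 531\right) \left(k + 133\right)}{k + k} = \frac{k + \left(-531 + k\right) \left(133 + k\right)}{2 k}$)
$Q{\left(517 \right)} + m{\left(-81,-681 \right)} = \frac{-70623 + 517 \left(-397 + 517\right)}{2 \cdot 517} - -2043 = \frac{1}{2} \cdot \frac{1}{517} \left(-70623 + 517 \cdot 120\right) + 2043 = \frac{1}{2} \cdot \frac{1}{517} \left(-70623 + 62040\right) + 2043 = \frac{1}{2} \cdot \frac{1}{517} \left(-8583\right) + 2043 = - \frac{8583}{1034} + 2043 = \frac{2103879}{1034}$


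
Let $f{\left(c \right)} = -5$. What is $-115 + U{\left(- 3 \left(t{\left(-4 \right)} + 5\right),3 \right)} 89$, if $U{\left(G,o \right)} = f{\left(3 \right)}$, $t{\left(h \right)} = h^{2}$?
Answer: $-560$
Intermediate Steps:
$U{\left(G,o \right)} = -5$
$-115 + U{\left(- 3 \left(t{\left(-4 \right)} + 5\right),3 \right)} 89 = -115 - 445 = -560$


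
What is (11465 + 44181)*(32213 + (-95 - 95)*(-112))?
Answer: 2976671478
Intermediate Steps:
(11465 + 44181)*(32213 + (-95 - 95)*(-112)) = 55646*(32213 - 190*(-112)) = 55646*(32213 + 21280) = 55646*53493 = 2976671478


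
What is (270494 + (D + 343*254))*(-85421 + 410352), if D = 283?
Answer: 116292479969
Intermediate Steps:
(270494 + (D + 343*254))*(-85421 + 410352) = (270494 + (283 + 343*254))*(-85421 + 410352) = (270494 + (283 + 87122))*324931 = (270494 + 87405)*324931 = 357899*324931 = 116292479969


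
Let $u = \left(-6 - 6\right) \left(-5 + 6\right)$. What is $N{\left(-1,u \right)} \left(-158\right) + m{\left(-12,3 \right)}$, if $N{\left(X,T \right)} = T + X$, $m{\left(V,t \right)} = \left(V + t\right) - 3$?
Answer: $2042$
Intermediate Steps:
$u = -12$ ($u = \left(-12\right) 1 = -12$)
$m{\left(V,t \right)} = -3 + V + t$
$N{\left(-1,u \right)} \left(-158\right) + m{\left(-12,3 \right)} = \left(-12 - 1\right) \left(-158\right) - 12 = \left(-13\right) \left(-158\right) - 12 = 2054 - 12 = 2042$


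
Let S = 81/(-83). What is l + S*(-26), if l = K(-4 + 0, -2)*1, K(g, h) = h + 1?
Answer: 2023/83 ≈ 24.374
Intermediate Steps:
S = -81/83 (S = 81*(-1/83) = -81/83 ≈ -0.97590)
K(g, h) = 1 + h
l = -1 (l = (1 - 2)*1 = -1*1 = -1)
l + S*(-26) = -1 - 81/83*(-26) = -1 + 2106/83 = 2023/83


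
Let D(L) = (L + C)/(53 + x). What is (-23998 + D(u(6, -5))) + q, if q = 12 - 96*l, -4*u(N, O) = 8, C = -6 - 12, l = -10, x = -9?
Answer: -253291/11 ≈ -23026.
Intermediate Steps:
C = -18
u(N, O) = -2 (u(N, O) = -1/4*8 = -2)
D(L) = -9/22 + L/44 (D(L) = (L - 18)/(53 - 9) = (-18 + L)/44 = (-18 + L)*(1/44) = -9/22 + L/44)
q = 972 (q = 12 - 96*(-10) = 12 + 960 = 972)
(-23998 + D(u(6, -5))) + q = (-23998 + (-9/22 + (1/44)*(-2))) + 972 = (-23998 + (-9/22 - 1/22)) + 972 = (-23998 - 5/11) + 972 = -263983/11 + 972 = -253291/11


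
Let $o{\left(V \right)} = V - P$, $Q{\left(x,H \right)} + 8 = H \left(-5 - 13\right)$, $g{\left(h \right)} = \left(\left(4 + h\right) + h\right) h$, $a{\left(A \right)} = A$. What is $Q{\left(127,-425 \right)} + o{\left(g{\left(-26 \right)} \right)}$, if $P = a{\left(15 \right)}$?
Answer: $8875$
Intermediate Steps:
$P = 15$
$g{\left(h \right)} = h \left(4 + 2 h\right)$ ($g{\left(h \right)} = \left(4 + 2 h\right) h = h \left(4 + 2 h\right)$)
$Q{\left(x,H \right)} = -8 - 18 H$ ($Q{\left(x,H \right)} = -8 + H \left(-5 - 13\right) = -8 + H \left(-18\right) = -8 - 18 H$)
$o{\left(V \right)} = -15 + V$ ($o{\left(V \right)} = V - 15 = -15 + V$)
$Q{\left(127,-425 \right)} + o{\left(g{\left(-26 \right)} \right)} = \left(-8 - -7650\right) - \left(15 + 52 \left(2 - 26\right)\right) = \left(-8 + 7650\right) - \left(15 + 52 \left(-24\right)\right) = 7642 + \left(-15 + 1248\right) = 7642 + 1233 = 8875$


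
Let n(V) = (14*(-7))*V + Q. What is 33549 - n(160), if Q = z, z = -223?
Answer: 49452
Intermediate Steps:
Q = -223
n(V) = -223 - 98*V (n(V) = (14*(-7))*V - 223 = -98*V - 223 = -223 - 98*V)
33549 - n(160) = 33549 - (-223 - 98*160) = 33549 - (-223 - 15680) = 33549 - 1*(-15903) = 33549 + 15903 = 49452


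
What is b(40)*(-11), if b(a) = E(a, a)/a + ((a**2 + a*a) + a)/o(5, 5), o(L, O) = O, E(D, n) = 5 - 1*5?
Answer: -7128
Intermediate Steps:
E(D, n) = 0 (E(D, n) = 5 - 5 = 0)
b(a) = a/5 + 2*a**2/5 (b(a) = 0/a + ((a**2 + a*a) + a)/5 = 0 + ((a**2 + a**2) + a)*(1/5) = 0 + (2*a**2 + a)*(1/5) = 0 + (a + 2*a**2)*(1/5) = 0 + (a/5 + 2*a**2/5) = a/5 + 2*a**2/5)
b(40)*(-11) = ((1/5)*40*(1 + 2*40))*(-11) = ((1/5)*40*(1 + 80))*(-11) = ((1/5)*40*81)*(-11) = 648*(-11) = -7128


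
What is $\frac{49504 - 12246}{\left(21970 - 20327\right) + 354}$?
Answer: $\frac{37258}{1997} \approx 18.657$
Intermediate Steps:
$\frac{49504 - 12246}{\left(21970 - 20327\right) + 354} = \frac{37258}{\left(21970 - 20327\right) + 354} = \frac{37258}{1643 + 354} = \frac{37258}{1997}$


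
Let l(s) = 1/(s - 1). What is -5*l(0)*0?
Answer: 0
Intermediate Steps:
l(s) = 1/(-1 + s)
-5*l(0)*0 = -5/(-1 + 0)*0 = -5/(-1)*0 = -5*(-1)*0 = 5*0 = 0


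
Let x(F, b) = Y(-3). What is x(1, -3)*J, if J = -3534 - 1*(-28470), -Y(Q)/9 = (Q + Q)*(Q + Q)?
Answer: -8079264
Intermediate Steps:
Y(Q) = -36*Q² (Y(Q) = -9*(Q + Q)*(Q + Q) = -9*2*Q*2*Q = -36*Q²)
x(F, b) = -324 (x(F, b) = -36*(-3)² = -36*9 = -324)
J = 24936 (J = -3534 + 28470 = 24936)
x(1, -3)*J = -324*24936 = -8079264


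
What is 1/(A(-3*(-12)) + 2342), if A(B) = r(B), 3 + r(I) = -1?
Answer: 1/2338 ≈ 0.00042772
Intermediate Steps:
r(I) = -4 (r(I) = -3 - 1 = -4)
A(B) = -4
1/(A(-3*(-12)) + 2342) = 1/(-4 + 2342) = 1/2338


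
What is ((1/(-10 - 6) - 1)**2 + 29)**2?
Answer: 59490369/65536 ≈ 907.75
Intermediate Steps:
((1/(-10 - 6) - 1)**2 + 29)**2 = ((1/(-16) - 1)**2 + 29)**2 = ((-1/16 - 1)**2 + 29)**2 = ((-17/16)**2 + 29)**2 = (289/256 + 29)**2 = (7713/256)**2 = 59490369/65536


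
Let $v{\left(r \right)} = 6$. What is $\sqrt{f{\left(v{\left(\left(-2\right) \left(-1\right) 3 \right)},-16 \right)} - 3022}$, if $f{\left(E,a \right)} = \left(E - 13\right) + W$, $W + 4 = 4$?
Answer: $i \sqrt{3029} \approx 55.036 i$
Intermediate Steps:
$W = 0$ ($W = -4 + 4 = 0$)
$f{\left(E,a \right)} = -13 + E$ ($f{\left(E,a \right)} = \left(E - 13\right) + 0 = \left(-13 + E\right) + 0 = -13 + E$)
$\sqrt{f{\left(v{\left(\left(-2\right) \left(-1\right) 3 \right)},-16 \right)} - 3022} = \sqrt{\left(-13 + 6\right) - 3022} = \sqrt{-7 - 3022} = \sqrt{-3029} = i \sqrt{3029}$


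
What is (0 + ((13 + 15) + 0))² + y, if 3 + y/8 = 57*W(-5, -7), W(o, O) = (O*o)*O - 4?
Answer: -112784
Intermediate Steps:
W(o, O) = -4 + o*O² (W(o, O) = o*O² - 4 = -4 + o*O²)
y = -113568 (y = -24 + 8*(57*(-4 - 5*(-7)²)) = -24 + 8*(57*(-4 - 5*49)) = -24 + 8*(57*(-4 - 245)) = -24 + 8*(57*(-249)) = -24 + 8*(-14193) = -24 - 113544 = -113568)
(0 + ((13 + 15) + 0))² + y = (0 + ((13 + 15) + 0))² - 113568 = (0 + (28 + 0))² - 113568 = (0 + 28)² - 113568 = 28² - 113568 = 784 - 113568 = -112784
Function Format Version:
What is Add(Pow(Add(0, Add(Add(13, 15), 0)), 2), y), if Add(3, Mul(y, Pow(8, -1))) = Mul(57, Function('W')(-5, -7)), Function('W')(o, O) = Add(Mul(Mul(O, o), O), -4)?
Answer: -112784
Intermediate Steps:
Function('W')(o, O) = Add(-4, Mul(o, Pow(O, 2))) (Function('W')(o, O) = Add(Mul(o, Pow(O, 2)), -4) = Add(-4, Mul(o, Pow(O, 2))))
y = -113568 (y = Add(-24, Mul(8, Mul(57, Add(-4, Mul(-5, Pow(-7, 2)))))) = Add(-24, Mul(8, Mul(57, Add(-4, Mul(-5, 49))))) = Add(-24, Mul(8, Mul(57, Add(-4, -245)))) = Add(-24, Mul(8, Mul(57, -249))) = Add(-24, Mul(8, -14193)) = Add(-24, -113544) = -113568)
Add(Pow(Add(0, Add(Add(13, 15), 0)), 2), y) = Add(Pow(Add(0, Add(Add(13, 15), 0)), 2), -113568) = Add(Pow(Add(0, Add(28, 0)), 2), -113568) = Add(Pow(Add(0, 28), 2), -113568) = Add(Pow(28, 2), -113568) = Add(784, -113568) = -112784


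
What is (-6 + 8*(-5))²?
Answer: 2116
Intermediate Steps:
(-6 + 8*(-5))² = (-6 - 40)² = (-46)² = 2116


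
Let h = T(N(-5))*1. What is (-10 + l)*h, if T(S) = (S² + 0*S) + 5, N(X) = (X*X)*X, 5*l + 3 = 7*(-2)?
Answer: -209442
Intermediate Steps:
l = -17/5 (l = -⅗ + (7*(-2))/5 = -⅗ + (⅕)*(-14) = -⅗ - 14/5 = -17/5 ≈ -3.4000)
N(X) = X³ (N(X) = X²*X = X³)
T(S) = 5 + S² (T(S) = (S² + 0) + 5 = S² + 5 = 5 + S²)
h = 15630 (h = (5 + ((-5)³)²)*1 = (5 + (-125)²)*1 = (5 + 15625)*1 = 15630*1 = 15630)
(-10 + l)*h = (-10 - 17/5)*15630 = -67/5*15630 = -209442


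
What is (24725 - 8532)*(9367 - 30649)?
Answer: -344619426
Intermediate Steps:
(24725 - 8532)*(9367 - 30649) = 16193*(-21282) = -344619426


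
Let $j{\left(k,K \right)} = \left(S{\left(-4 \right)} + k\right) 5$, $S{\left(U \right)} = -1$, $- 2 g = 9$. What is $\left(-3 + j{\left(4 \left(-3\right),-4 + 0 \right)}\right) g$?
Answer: $306$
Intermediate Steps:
$g = - \frac{9}{2}$ ($g = \left(- \frac{1}{2}\right) 9 = - \frac{9}{2} \approx -4.5$)
$j{\left(k,K \right)} = -5 + 5 k$ ($j{\left(k,K \right)} = \left(-1 + k\right) 5 = -5 + 5 k$)
$\left(-3 + j{\left(4 \left(-3\right),-4 + 0 \right)}\right) g = \left(-3 + \left(-5 + 5 \cdot 4 \left(-3\right)\right)\right) \left(- \frac{9}{2}\right) = \left(-3 + \left(-5 + 5 \left(-12\right)\right)\right) \left(- \frac{9}{2}\right) = \left(-3 - 65\right) \left(- \frac{9}{2}\right) = \left(-68\right) \left(- \frac{9}{2}\right) = 306$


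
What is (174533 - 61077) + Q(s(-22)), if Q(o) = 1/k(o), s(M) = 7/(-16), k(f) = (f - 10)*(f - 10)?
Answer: 3164174640/27889 ≈ 1.1346e+5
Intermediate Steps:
k(f) = (-10 + f)**2 (k(f) = (-10 + f)*(-10 + f) = (-10 + f)**2)
s(M) = -7/16 (s(M) = 7*(-1/16) = -7/16)
Q(o) = (-10 + o)**(-2) (Q(o) = 1/((-10 + o)**2) = (-10 + o)**(-2))
(174533 - 61077) + Q(s(-22)) = (174533 - 61077) + (-10 - 7/16)**(-2) = 113456 + (-167/16)**(-2) = 113456 + 256/27889 = 3164174640/27889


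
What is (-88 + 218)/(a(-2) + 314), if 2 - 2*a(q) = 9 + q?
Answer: 260/623 ≈ 0.41734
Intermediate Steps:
a(q) = -7/2 - q/2 (a(q) = 1 - (9 + q)/2 = 1 + (-9/2 - q/2) = -7/2 - q/2)
(-88 + 218)/(a(-2) + 314) = (-88 + 218)/((-7/2 - 1/2*(-2)) + 314) = 130/((-7/2 + 1) + 314) = 130/(-5/2 + 314) = 130/(623/2) = 130*(2/623) = 260/623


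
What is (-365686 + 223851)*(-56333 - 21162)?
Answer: 10991503325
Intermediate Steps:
(-365686 + 223851)*(-56333 - 21162) = -141835*(-77495) = 10991503325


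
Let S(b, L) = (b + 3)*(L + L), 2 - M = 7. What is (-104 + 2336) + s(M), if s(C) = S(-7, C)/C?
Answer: 2224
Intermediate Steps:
M = -5 (M = 2 - 1*7 = 2 - 7 = -5)
S(b, L) = 2*L*(3 + b) (S(b, L) = (3 + b)*(2*L) = 2*L*(3 + b))
s(C) = -8 (s(C) = (2*C*(3 - 7))/C = (2*C*(-4))/C = (-8*C)/C = -8)
(-104 + 2336) + s(M) = (-104 + 2336) - 8 = 2232 - 8 = 2224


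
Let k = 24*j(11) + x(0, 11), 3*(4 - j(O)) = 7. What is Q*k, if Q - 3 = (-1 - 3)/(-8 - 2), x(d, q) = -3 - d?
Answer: 629/5 ≈ 125.80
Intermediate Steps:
j(O) = 5/3 (j(O) = 4 - 1/3*7 = 4 - 7/3 = 5/3)
k = 37 (k = 24*(5/3) + (-3 - 1*0) = 40 + (-3 + 0) = 40 - 3 = 37)
Q = 17/5 (Q = 3 + (-1 - 3)/(-8 - 2) = 3 - 4/(-10) = 3 - 4*(-1/10) = 3 + 2/5 = 17/5 ≈ 3.4000)
Q*k = (17/5)*37 = 629/5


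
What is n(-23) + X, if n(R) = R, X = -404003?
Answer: -404026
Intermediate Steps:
n(-23) + X = -23 - 404003 = -404026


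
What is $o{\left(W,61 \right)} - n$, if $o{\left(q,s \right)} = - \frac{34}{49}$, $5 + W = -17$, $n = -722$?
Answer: $\frac{35344}{49} \approx 721.31$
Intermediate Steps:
$W = -22$ ($W = -5 - 17 = -22$)
$o{\left(q,s \right)} = - \frac{34}{49}$ ($o{\left(q,s \right)} = \left(-34\right) \frac{1}{49} = - \frac{34}{49}$)
$o{\left(W,61 \right)} - n = - \frac{34}{49} - -722 = - \frac{34}{49} + 722 = \frac{35344}{49}$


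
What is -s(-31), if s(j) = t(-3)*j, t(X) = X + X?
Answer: -186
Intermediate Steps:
t(X) = 2*X
s(j) = -6*j (s(j) = (2*(-3))*j = -6*j)
-s(-31) = -(-6)*(-31) = -1*186 = -186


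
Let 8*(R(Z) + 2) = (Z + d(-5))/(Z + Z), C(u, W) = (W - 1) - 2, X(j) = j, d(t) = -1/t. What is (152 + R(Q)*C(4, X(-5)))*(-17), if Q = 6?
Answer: -170833/60 ≈ -2847.2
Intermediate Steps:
C(u, W) = -3 + W (C(u, W) = (-1 + W) - 2 = -3 + W)
R(Z) = -2 + (1/5 + Z)/(16*Z) (R(Z) = -2 + ((Z - 1/(-5))/(Z + Z))/8 = -2 + ((Z - 1*(-1/5))/((2*Z)))/8 = -2 + ((Z + 1/5)*(1/(2*Z)))/8 = -2 + ((1/5 + Z)*(1/(2*Z)))/8 = -2 + ((1/5 + Z)/(2*Z))/8 = -2 + (1/5 + Z)/(16*Z))
(152 + R(Q)*C(4, X(-5)))*(-17) = (152 + ((1/80)*(1 - 155*6)/6)*(-3 - 5))*(-17) = (152 + ((1/80)*(1/6)*(1 - 930))*(-8))*(-17) = (152 + ((1/80)*(1/6)*(-929))*(-8))*(-17) = (152 - 929/480*(-8))*(-17) = (152 + 929/60)*(-17) = (10049/60)*(-17) = -170833/60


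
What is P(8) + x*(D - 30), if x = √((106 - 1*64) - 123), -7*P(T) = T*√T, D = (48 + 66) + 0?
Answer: 756*I - 16*√2/7 ≈ -3.2325 + 756.0*I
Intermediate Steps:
D = 114 (D = 114 + 0 = 114)
P(T) = -T^(3/2)/7 (P(T) = -T*√T/7 = -T^(3/2)/7)
x = 9*I (x = √((106 - 64) - 123) = √(42 - 123) = √(-81) = 9*I ≈ 9.0*I)
P(8) + x*(D - 30) = -16*√2/7 + (9*I)*(114 - 30) = -16*√2/7 + (9*I)*84 = -16*√2/7 + 756*I = 756*I - 16*√2/7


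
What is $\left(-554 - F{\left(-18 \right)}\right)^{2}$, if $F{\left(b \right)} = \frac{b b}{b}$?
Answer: $287296$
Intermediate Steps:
$F{\left(b \right)} = b$ ($F{\left(b \right)} = \frac{b^{2}}{b} = b$)
$\left(-554 - F{\left(-18 \right)}\right)^{2} = \left(-554 - -18\right)^{2} = \left(-554 + 18\right)^{2} = \left(-536\right)^{2} = 287296$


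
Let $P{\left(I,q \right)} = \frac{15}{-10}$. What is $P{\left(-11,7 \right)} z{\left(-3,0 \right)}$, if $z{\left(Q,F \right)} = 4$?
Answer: $-6$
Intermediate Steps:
$P{\left(I,q \right)} = - \frac{3}{2}$ ($P{\left(I,q \right)} = 15 \left(- \frac{1}{10}\right) = - \frac{3}{2}$)
$P{\left(-11,7 \right)} z{\left(-3,0 \right)} = \left(- \frac{3}{2}\right) 4 = -6$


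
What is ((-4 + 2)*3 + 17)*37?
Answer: 407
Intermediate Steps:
((-4 + 2)*3 + 17)*37 = (-2*3 + 17)*37 = (-6 + 17)*37 = 11*37 = 407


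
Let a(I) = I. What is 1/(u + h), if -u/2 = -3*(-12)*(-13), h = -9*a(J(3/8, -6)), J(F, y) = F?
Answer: 8/7461 ≈ 0.0010722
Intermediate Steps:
h = -27/8 ≈ -3.3750
u = 936 (u = -2*(-3*(-12))*(-13) = -72*(-13) = -2*(-468) = 936)
1/(u + h) = 1/(936 - 27/8) = 1/(7461/8) = 8/7461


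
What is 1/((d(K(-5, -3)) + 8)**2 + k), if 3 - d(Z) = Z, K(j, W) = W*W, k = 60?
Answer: 1/64 ≈ 0.015625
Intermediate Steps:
K(j, W) = W**2
d(Z) = 3 - Z
1/((d(K(-5, -3)) + 8)**2 + k) = 1/(((3 - 1*(-3)**2) + 8)**2 + 60) = 1/(((3 - 1*9) + 8)**2 + 60) = 1/(((3 - 9) + 8)**2 + 60) = 1/((-6 + 8)**2 + 60) = 1/(2**2 + 60) = 1/(4 + 60) = 1/64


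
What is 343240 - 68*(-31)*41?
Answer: 429668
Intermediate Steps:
343240 - 68*(-31)*41 = 343240 + 2108*41 = 343240 + 86428 = 429668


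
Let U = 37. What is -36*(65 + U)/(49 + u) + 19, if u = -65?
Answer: 497/2 ≈ 248.50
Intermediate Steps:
-36*(65 + U)/(49 + u) + 19 = -36*(65 + 37)/(49 - 65) + 19 = -3672/(-16) + 19 = -3672*(-1)/16 + 19 = -36*(-51/8) + 19 = 459/2 + 19 = 497/2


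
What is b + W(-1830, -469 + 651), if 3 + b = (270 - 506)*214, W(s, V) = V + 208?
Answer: -50117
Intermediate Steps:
W(s, V) = 208 + V
b = -50507 (b = -3 + (270 - 506)*214 = -3 - 236*214 = -3 - 50504 = -50507)
b + W(-1830, -469 + 651) = -50507 + (208 + (-469 + 651)) = -50507 + (208 + 182) = -50507 + 390 = -50117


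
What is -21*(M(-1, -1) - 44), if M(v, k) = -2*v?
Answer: 882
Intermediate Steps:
-21*(M(-1, -1) - 44) = -21*(-2*(-1) - 44) = -21*(2 - 44) = -21*(-42) = 882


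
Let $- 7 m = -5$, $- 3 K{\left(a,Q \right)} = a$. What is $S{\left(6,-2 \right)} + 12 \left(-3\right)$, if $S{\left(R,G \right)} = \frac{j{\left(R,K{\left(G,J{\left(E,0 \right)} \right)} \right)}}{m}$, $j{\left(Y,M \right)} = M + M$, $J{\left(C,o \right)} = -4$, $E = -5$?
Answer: $- \frac{512}{15} \approx -34.133$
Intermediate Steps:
$K{\left(a,Q \right)} = - \frac{a}{3}$
$j{\left(Y,M \right)} = 2 M$
$m = \frac{5}{7}$ ($m = \left(- \frac{1}{7}\right) \left(-5\right) = \frac{5}{7} \approx 0.71429$)
$S{\left(R,G \right)} = - \frac{14 G}{15}$ ($S{\left(R,G \right)} = \frac{2 \left(- \frac{G}{3}\right)}{\frac{5}{7}} = - \frac{2 G}{3} \cdot \frac{7}{5} = - \frac{14 G}{15}$)
$S{\left(6,-2 \right)} + 12 \left(-3\right) = \left(- \frac{14}{15}\right) \left(-2\right) + 12 \left(-3\right) = \frac{28}{15} - 36 = - \frac{512}{15}$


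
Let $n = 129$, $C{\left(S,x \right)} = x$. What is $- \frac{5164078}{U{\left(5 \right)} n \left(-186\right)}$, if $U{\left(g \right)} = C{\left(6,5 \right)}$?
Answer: $\frac{2582039}{59985} \approx 43.045$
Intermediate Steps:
$U{\left(g \right)} = 5$
$- \frac{5164078}{U{\left(5 \right)} n \left(-186\right)} = - \frac{5164078}{5 \cdot 129 \left(-186\right)} = - \frac{5164078}{645 \left(-186\right)} = - \frac{5164078}{-119970} = \left(-5164078\right) \left(- \frac{1}{119970}\right) = \frac{2582039}{59985}$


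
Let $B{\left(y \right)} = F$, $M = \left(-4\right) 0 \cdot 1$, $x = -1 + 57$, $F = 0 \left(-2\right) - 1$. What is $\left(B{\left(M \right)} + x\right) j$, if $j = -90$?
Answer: $-4950$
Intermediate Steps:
$F = -1$ ($F = 0 - 1 = -1$)
$x = 56$
$M = 0$ ($M = 0 \cdot 1 = 0$)
$B{\left(y \right)} = -1$
$\left(B{\left(M \right)} + x\right) j = \left(-1 + 56\right) \left(-90\right) = 55 \left(-90\right) = -4950$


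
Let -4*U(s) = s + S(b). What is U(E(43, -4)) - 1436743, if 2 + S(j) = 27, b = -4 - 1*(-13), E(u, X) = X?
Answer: -5746993/4 ≈ -1.4367e+6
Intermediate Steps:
b = 9 (b = -4 + 13 = 9)
S(j) = 25 (S(j) = -2 + 27 = 25)
U(s) = -25/4 - s/4 (U(s) = -(s + 25)/4 = -(25 + s)/4 = -25/4 - s/4)
U(E(43, -4)) - 1436743 = (-25/4 - ¼*(-4)) - 1436743 = (-25/4 + 1) - 1436743 = -21/4 - 1436743 = -5746993/4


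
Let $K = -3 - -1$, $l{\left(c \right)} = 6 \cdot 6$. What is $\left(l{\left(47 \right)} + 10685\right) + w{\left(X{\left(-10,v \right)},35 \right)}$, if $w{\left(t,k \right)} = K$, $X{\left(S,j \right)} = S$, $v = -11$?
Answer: $10719$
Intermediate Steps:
$l{\left(c \right)} = 36$
$K = -2$ ($K = -3 + 1 = -2$)
$w{\left(t,k \right)} = -2$
$\left(l{\left(47 \right)} + 10685\right) + w{\left(X{\left(-10,v \right)},35 \right)} = \left(36 + 10685\right) - 2 = 10721 - 2 = 10719$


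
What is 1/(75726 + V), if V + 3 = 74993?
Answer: 1/150716 ≈ 6.6350e-6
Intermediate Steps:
V = 74990 (V = -3 + 74993 = 74990)
1/(75726 + V) = 1/(75726 + 74990) = 1/150716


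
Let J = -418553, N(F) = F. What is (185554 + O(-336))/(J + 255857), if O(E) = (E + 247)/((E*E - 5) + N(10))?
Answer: -6983077355/6122847032 ≈ -1.1405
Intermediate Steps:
O(E) = (247 + E)/(5 + E**2) (O(E) = (E + 247)/((E*E - 5) + 10) = (247 + E)/((E**2 - 5) + 10) = (247 + E)/((-5 + E**2) + 10) = (247 + E)/(5 + E**2))
(185554 + O(-336))/(J + 255857) = (185554 + (247 - 336)/(5 + (-336)**2))/(-418553 + 255857) = (185554 - 89/(5 + 112896))/(-162696) = (185554 - 89/112901)*(-1/162696) = (20949232065/112901)*(-1/162696) = -6983077355/6122847032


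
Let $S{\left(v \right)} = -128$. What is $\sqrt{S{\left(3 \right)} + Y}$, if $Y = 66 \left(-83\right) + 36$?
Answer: $i \sqrt{5570} \approx 74.632 i$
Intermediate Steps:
$Y = -5442$ ($Y = -5478 + 36 = -5442$)
$\sqrt{S{\left(3 \right)} + Y} = \sqrt{-128 - 5442} = \sqrt{-5570} = i \sqrt{5570}$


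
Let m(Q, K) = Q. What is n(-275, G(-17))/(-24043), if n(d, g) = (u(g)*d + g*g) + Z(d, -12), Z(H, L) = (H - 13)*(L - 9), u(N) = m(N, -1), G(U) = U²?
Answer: -10094/24043 ≈ -0.41983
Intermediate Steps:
u(N) = N
Z(H, L) = (-13 + H)*(-9 + L)
n(d, g) = 273 + g² - 21*d + d*g (n(d, g) = (g*d + g*g) + (117 - 13*(-12) - 9*d + d*(-12)) = (d*g + g²) + (117 + 156 - 9*d - 12*d) = (g² + d*g) + (273 - 21*d) = 273 + g² - 21*d + d*g)
n(-275, G(-17))/(-24043) = (273 + ((-17)²)² - 21*(-275) - 275*(-17)²)/(-24043) = (273 + 289² + 5775 - 275*289)*(-1/24043) = (273 + 83521 + 5775 - 79475)*(-1/24043) = 10094*(-1/24043) = -10094/24043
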